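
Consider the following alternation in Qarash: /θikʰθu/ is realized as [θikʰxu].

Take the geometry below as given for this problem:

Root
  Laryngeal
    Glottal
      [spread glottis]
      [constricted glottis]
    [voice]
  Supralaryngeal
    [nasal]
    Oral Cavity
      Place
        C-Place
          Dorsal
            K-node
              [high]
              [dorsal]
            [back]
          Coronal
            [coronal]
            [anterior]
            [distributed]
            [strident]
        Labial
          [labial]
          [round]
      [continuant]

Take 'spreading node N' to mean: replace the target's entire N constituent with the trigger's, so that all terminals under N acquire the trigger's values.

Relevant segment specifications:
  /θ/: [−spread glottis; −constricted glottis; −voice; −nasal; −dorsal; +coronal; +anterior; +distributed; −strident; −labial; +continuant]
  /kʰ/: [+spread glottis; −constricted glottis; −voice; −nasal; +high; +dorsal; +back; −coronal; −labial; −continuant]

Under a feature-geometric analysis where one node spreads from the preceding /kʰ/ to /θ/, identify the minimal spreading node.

/θ/ and [x] differ in [coronal], [anterior], [distributed], [strident], [dorsal], [high], [back]; every other specified feature is identical.
In this geometry the lowest node dominating all of them is C-Place: every daughter of C-Place dominates only a proper subset, so no lower node suffices.
Spreading C-Place from /kʰ/ overwrites each of those terminals with /kʰ/'s values, yielding exactly [x].
[spread glottis], [continuant] stay as in /θ/ although /kʰ/ differs there, so no node dominating them spread; among the remaining candidates C-Place is the lowest that derives the output.

C-Place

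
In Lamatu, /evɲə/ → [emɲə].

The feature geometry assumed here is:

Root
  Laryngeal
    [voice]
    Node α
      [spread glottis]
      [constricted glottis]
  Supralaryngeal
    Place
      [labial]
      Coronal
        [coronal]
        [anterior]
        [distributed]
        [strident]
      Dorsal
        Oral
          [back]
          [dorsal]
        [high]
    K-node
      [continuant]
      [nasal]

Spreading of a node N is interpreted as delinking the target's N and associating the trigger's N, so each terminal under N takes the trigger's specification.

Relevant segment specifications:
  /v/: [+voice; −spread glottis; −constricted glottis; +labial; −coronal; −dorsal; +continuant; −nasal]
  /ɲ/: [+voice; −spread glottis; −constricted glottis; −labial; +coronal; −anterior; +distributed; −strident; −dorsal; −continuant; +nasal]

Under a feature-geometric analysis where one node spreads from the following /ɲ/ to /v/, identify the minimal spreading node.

/v/ and [m] differ in [nasal], [continuant]; every other specified feature is identical.
The smallest constituent containing every changed terminal is K-node — each of its daughters lacks at least one of the affected features.
If K-node spreads, every terminal under it takes /ɲ/'s value, producing [m] as observed.
[labial], [coronal] — on which /ɲ/ differs from /v/ — are unchanged, so neither Supralaryngeal nor anything higher can have spread; the constituent is no larger than K-node.

K-node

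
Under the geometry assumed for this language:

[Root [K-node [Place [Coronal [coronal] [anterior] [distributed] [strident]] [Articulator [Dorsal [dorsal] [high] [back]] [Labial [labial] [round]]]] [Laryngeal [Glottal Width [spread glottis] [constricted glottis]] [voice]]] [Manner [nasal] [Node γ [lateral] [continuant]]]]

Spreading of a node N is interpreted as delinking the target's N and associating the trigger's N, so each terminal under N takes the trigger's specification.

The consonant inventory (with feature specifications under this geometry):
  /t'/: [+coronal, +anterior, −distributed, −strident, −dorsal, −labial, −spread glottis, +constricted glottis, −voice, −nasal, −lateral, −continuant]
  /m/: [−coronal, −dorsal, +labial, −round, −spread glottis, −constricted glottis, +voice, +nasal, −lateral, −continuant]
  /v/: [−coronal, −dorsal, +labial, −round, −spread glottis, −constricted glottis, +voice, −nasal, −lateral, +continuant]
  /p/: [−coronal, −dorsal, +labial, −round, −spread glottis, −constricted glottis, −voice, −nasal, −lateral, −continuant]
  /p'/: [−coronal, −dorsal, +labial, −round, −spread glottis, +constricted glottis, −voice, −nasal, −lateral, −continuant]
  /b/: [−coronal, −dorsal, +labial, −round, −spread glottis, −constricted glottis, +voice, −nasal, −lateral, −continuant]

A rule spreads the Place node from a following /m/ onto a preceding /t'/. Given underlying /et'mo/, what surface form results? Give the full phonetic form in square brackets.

Terminals under Place in this geometry: [coronal], [anterior], [distributed], [strident], [dorsal], [high], [back], [labial], [round].
After delinking /t'/'s Place and linking /m/'s, the affected terminals become [−coronal], [−dorsal], [+labial], [−round]; [spread glottis], [constricted glottis], [voice], … (outside Place) are retained from /t'/.
The resulting bundle matches /p'/ in the inventory; substituting it for /t'/ gives [ep'mo].

[ep'mo]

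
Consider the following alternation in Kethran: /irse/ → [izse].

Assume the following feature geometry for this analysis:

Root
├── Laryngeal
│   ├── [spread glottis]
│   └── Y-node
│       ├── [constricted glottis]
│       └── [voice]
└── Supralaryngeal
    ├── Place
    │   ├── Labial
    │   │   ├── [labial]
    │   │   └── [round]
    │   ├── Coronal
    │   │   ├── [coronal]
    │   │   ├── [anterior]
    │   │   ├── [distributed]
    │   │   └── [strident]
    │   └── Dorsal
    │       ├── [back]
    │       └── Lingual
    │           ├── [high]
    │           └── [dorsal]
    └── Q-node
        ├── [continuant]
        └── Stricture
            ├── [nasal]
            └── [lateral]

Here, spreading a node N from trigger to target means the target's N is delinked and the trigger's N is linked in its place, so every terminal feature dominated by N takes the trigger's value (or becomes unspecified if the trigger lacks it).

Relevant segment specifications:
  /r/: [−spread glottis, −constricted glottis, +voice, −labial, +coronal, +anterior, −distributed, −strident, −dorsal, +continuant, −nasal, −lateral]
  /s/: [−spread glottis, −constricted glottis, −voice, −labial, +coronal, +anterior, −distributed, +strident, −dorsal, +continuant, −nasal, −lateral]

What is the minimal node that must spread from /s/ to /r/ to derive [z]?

/r/ and [z] differ in [strident]; every other specified feature is identical.
With a single altered terminal, the smallest constituent that could spread is that terminal — [strident].
[voice] stays as in /r/ although /s/ differs there, so no node dominating it spread; among the remaining candidates [strident] is the lowest that derives the output.

[strident]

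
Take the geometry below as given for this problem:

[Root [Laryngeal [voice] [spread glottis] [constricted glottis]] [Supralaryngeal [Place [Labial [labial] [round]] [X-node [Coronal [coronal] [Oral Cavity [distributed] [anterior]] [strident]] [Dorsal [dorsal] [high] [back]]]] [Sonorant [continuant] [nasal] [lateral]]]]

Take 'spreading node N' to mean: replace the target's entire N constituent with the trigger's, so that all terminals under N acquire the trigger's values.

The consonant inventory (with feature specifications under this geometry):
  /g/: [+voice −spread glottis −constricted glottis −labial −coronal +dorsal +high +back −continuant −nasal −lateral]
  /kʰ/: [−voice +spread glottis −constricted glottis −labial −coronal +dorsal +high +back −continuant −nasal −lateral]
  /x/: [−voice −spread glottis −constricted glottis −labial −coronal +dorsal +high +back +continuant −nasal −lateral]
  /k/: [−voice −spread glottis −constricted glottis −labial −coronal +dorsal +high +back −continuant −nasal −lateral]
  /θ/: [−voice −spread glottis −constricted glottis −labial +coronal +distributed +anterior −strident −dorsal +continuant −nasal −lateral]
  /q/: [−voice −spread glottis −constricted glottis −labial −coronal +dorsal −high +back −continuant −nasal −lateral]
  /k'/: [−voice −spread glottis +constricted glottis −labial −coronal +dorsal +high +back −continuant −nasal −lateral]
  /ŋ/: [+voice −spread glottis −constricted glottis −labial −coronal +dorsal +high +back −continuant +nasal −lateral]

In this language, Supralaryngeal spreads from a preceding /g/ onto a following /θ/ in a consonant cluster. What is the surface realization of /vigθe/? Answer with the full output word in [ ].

[vigke]

The Supralaryngeal node dominates the terminals [labial], [round], [coronal], [distributed], [anterior], [strident], [dorsal], [high], [back], [continuant], [nasal], [lateral].
The target acquires /g/'s values for everything under Supralaryngeal — [−labial], [−coronal], [+dorsal], [+high], [+back], [−continuant], [−nasal], [−lateral] — while keeping its own [voice], [spread glottis], [constricted glottis].
This feature bundle is that of [k], so /vigθe/ surfaces as [vigke].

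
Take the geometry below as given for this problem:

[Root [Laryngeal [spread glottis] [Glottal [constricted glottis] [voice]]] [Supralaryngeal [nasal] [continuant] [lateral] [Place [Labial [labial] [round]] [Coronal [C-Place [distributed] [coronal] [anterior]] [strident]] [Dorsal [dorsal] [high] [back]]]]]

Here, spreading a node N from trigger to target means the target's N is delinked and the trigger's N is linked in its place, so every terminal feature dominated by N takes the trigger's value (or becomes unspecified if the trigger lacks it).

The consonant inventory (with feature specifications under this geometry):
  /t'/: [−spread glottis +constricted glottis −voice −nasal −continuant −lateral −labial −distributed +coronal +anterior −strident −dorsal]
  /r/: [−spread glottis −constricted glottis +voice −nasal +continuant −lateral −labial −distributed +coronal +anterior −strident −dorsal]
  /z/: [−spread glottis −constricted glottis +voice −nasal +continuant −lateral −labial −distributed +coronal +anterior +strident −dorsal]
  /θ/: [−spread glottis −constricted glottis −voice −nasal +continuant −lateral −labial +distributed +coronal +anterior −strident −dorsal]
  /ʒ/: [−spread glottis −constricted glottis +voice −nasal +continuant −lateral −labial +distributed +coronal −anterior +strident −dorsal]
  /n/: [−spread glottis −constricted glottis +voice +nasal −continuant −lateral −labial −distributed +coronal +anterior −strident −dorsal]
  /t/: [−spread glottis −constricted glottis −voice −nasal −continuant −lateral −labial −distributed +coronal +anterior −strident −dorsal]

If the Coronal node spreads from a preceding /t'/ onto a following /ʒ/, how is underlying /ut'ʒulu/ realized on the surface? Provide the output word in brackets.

The Coronal node dominates the terminals [distributed], [coronal], [anterior], [strident].
The target acquires /t'/'s values for everything under Coronal — [−distributed], [+coronal], [+anterior], [−strident] — while keeping its own [spread glottis], [constricted glottis], [voice], ….
The resulting bundle matches /r/ in the inventory; substituting it for /ʒ/ gives [ut'rulu].

[ut'rulu]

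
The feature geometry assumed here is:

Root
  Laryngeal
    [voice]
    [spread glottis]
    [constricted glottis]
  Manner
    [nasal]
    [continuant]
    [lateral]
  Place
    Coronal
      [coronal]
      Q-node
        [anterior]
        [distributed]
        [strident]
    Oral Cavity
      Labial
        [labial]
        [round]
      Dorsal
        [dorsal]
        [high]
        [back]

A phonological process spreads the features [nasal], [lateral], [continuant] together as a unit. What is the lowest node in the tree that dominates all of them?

[nasal] lies under Manner (below Manner).
[lateral]: Root ▹ Manner ▹ [lateral].
[continuant]: Root ▹ Manner ▹ [continuant].
These paths first converge at Manner; no daughter of Manner dominates all 3 features, so Manner is the minimal constituent.

Manner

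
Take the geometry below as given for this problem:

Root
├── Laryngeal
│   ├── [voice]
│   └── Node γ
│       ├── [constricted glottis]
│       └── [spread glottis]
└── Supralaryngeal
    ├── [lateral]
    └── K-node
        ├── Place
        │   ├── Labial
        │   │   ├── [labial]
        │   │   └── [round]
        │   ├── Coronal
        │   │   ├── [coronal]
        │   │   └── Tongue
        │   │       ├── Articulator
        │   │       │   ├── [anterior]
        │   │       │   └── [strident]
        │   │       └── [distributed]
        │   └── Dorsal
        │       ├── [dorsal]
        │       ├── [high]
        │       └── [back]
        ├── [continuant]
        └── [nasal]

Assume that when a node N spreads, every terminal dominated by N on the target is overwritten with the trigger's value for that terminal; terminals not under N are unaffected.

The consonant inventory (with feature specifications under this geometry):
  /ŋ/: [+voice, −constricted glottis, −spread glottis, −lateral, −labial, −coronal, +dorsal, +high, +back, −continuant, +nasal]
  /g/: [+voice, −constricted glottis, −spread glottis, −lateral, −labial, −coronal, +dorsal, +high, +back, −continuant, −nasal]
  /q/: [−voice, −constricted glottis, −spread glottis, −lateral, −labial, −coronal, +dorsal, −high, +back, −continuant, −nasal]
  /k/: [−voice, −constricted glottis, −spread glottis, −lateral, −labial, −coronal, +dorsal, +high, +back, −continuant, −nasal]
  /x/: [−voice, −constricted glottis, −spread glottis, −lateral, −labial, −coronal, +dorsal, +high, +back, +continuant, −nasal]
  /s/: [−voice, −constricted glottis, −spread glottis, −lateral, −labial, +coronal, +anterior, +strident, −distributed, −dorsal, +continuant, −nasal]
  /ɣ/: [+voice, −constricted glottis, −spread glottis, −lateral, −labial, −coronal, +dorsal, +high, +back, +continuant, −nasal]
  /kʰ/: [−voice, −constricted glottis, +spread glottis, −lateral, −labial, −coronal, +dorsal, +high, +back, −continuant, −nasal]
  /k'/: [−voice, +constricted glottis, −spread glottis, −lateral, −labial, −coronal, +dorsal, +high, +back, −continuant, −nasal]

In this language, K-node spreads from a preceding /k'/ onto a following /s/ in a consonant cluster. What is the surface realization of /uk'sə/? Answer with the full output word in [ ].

Terminals under K-node in this geometry: [labial], [round], [coronal], [anterior], [strident], [distributed], [dorsal], [high], [back], [continuant], [nasal].
The target acquires /k'/'s values for everything under K-node — [−labial], [−coronal], [+dorsal], [+high], [+back], [−continuant], [−nasal] — while keeping its own [voice], [constricted glottis], [spread glottis], ….
Among the inventory, only /k/ has exactly this specification, giving the surface form [uk'kə].

[uk'kə]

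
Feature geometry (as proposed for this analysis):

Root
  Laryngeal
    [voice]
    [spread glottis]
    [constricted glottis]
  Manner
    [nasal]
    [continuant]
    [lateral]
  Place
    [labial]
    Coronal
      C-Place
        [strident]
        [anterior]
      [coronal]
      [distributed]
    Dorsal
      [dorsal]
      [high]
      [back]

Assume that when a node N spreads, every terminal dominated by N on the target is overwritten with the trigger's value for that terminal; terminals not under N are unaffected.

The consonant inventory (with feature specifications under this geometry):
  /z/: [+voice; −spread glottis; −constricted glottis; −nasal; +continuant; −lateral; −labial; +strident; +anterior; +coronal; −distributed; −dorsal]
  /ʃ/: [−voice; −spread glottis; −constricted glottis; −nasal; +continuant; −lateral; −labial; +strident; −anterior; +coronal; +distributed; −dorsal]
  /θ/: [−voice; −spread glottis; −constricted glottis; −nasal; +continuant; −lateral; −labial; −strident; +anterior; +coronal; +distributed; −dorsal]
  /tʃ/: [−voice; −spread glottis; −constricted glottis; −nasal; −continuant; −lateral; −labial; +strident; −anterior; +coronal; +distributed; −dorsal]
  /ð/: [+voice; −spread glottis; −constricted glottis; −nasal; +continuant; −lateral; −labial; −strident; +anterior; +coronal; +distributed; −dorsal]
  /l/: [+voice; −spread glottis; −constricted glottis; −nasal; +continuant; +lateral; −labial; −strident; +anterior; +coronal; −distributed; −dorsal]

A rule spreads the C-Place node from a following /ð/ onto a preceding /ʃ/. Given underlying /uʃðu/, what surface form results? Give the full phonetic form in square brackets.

The C-Place node dominates the terminals [strident], [anterior].
The target acquires /ð/'s values for everything under C-Place — [−strident], [+anterior] — while keeping its own [voice], [spread glottis], [constricted glottis], ….
This feature bundle is that of [θ], so /uʃðu/ surfaces as [uθðu].

[uθðu]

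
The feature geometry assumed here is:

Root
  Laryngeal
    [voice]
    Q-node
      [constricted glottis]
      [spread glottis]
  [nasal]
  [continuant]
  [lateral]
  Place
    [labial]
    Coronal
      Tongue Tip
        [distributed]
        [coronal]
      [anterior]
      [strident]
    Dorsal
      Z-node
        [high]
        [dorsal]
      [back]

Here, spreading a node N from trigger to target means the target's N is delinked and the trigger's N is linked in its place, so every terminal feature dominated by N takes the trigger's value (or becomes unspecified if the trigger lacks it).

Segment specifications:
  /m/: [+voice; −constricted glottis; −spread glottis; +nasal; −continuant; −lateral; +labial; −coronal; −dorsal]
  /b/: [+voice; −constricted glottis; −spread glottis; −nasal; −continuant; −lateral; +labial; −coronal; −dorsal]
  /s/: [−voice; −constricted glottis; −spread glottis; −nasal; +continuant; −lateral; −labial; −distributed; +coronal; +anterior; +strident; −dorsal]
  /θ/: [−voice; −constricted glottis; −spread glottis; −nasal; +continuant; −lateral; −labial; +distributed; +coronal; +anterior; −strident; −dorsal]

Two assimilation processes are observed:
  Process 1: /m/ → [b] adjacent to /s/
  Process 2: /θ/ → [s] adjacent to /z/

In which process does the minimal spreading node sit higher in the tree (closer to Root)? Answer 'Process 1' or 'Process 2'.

Process 1

Process 1 alters [nasal]; the lowest dominating node is [nasal] (depth 1 from Root).
Process 2: the features that change are [distributed], [strident]; the minimal node is Coronal (depth 2).
[nasal] is closer to Root than Coronal, so Process 1 spreads the higher node.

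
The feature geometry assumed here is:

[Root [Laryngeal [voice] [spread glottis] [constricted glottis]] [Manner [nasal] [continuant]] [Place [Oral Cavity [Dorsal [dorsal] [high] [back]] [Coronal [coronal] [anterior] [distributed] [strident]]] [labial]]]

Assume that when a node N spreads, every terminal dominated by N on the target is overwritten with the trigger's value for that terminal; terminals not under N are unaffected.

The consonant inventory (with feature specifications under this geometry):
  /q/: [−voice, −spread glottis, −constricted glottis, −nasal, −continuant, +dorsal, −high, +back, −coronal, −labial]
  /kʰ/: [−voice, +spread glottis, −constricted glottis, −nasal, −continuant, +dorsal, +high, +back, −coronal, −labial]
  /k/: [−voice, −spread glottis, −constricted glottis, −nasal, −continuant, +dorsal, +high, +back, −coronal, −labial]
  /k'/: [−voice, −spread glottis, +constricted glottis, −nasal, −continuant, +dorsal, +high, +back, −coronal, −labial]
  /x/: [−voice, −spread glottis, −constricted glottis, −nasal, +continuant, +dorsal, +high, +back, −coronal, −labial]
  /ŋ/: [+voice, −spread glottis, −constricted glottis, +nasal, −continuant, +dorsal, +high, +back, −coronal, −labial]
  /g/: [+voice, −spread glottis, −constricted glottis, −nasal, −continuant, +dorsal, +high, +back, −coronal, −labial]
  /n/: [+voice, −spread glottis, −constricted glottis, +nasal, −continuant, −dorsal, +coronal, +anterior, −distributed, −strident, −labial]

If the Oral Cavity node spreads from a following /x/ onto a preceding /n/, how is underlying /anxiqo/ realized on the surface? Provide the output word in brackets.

[aŋxiqo]

Terminals under Oral Cavity in this geometry: [dorsal], [high], [back], [coronal], [anterior], [distributed], [strident].
The target acquires /x/'s values for everything under Oral Cavity — [+dorsal], [+high], [+back], [−coronal] — while keeping its own [voice], [spread glottis], [constricted glottis], ….
The resulting bundle matches /ŋ/ in the inventory; substituting it for /n/ gives [aŋxiqo].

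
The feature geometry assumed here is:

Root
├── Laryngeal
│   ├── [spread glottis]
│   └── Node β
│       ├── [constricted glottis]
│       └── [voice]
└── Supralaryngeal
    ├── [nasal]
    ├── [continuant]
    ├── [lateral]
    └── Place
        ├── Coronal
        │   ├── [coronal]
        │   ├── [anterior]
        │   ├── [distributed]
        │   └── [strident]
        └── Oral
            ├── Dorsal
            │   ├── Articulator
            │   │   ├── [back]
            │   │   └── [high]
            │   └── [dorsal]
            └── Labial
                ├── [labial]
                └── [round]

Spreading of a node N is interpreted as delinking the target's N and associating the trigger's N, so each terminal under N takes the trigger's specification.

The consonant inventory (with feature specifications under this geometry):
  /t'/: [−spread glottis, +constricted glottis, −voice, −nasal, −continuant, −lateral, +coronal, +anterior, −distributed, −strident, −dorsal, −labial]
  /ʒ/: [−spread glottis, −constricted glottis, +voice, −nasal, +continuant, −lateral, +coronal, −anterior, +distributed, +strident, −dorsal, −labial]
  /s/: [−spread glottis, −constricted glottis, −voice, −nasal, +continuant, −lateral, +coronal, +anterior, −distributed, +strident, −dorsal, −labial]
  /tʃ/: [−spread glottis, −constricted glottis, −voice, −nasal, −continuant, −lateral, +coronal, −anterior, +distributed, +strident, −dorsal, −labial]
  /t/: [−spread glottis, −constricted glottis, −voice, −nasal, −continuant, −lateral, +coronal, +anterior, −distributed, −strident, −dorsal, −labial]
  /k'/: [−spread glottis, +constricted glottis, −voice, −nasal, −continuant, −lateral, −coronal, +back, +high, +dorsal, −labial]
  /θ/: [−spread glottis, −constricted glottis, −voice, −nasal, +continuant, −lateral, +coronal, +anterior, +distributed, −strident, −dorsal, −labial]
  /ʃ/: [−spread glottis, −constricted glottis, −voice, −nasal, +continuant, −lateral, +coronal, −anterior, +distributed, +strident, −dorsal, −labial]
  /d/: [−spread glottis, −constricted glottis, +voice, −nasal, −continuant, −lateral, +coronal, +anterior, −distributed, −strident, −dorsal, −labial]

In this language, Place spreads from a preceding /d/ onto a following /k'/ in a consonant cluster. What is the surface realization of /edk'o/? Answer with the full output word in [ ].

Place immediately or transitively dominates [coronal], [anterior], [distributed], [strident], [back], [high], [dorsal], [labial], [round].
Spreading Place from /d/ onto /k'/ replaces those values with /d/'s: [+coronal], [+anterior], [−distributed], [−strident], [−dorsal], [−labial]. Features outside Place ([spread glottis], [constricted glottis], [voice], …) stay as in /k'/.
Among the inventory, only /t'/ has exactly this specification, giving the surface form [edt'o].

[edt'o]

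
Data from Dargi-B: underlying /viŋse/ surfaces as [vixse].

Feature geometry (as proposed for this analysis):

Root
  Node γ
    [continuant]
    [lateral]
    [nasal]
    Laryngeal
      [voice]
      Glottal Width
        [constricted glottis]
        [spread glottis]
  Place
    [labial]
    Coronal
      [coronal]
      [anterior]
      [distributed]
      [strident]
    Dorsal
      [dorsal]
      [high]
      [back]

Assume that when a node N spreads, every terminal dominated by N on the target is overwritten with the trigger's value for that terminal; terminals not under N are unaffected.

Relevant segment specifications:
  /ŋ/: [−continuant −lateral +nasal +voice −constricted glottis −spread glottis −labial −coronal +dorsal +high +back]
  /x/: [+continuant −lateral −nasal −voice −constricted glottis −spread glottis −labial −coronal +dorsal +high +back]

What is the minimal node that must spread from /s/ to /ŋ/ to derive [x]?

Node γ

Comparing /ŋ/ with its surface form [x], the features that change are [voice], [nasal], [continuant].
In this geometry the lowest node dominating all of them is Node γ: every daughter of Node γ dominates only a proper subset, so no lower node suffices.
If Node γ spreads, every terminal under it takes /s/'s value, producing [x] as observed.
[dorsal], [coronal] — on which /s/ differs from /ŋ/ — are unchanged, so Root cannot have spread; the constituent is no larger than Node γ.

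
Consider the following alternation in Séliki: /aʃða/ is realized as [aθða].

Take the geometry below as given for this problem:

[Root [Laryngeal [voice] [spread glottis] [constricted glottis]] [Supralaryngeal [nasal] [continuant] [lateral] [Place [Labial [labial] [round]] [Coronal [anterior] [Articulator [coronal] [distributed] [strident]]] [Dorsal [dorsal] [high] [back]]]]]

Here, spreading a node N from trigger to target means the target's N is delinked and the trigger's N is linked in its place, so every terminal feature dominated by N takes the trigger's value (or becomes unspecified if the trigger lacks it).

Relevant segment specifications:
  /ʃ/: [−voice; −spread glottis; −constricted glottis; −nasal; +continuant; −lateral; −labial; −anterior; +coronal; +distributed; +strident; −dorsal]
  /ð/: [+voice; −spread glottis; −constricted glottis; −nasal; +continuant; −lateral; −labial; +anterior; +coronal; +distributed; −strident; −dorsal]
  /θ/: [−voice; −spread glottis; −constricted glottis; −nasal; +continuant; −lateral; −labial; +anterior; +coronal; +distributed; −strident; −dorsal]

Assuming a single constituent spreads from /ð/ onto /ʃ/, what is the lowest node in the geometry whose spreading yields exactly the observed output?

The alternation /ʃ/ → [θ] changes [anterior], [strident] and nothing else.
In this geometry the lowest node dominating all of them is Coronal: every daughter of Coronal dominates only a proper subset, so no lower node suffices.
Spreading Coronal from /ð/ overwrites each of those terminals with /ð/'s values, yielding exactly [θ].
[voice] stays as in /ʃ/ although /ð/ differs there, so no node dominating it spread; among the remaining candidates Coronal is the lowest that derives the output.

Coronal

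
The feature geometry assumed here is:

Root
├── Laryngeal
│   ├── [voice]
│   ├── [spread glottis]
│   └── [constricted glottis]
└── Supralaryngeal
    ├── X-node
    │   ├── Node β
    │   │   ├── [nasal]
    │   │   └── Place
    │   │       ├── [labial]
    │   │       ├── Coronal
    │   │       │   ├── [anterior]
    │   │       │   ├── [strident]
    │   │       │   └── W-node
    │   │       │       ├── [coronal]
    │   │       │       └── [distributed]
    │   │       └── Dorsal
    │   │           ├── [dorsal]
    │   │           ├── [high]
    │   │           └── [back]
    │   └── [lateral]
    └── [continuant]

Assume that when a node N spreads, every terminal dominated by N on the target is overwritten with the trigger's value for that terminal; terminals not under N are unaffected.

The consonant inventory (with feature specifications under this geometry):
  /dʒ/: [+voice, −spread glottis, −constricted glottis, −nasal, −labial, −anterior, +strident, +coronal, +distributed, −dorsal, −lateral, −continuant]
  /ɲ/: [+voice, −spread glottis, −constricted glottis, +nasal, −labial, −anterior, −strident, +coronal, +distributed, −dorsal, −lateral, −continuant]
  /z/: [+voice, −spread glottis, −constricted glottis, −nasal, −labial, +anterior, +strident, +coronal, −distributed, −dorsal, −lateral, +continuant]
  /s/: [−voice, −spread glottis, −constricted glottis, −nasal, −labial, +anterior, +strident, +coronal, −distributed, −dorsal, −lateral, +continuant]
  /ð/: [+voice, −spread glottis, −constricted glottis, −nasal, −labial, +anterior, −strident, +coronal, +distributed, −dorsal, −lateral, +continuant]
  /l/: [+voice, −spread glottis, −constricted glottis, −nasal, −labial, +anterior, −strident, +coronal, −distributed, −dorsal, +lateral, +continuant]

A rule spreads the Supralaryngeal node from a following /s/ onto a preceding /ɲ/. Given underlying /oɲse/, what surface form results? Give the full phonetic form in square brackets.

The Supralaryngeal node dominates the terminals [nasal], [labial], [anterior], [strident], [coronal], [distributed], [dorsal], [high], [back], [lateral], [continuant].
Spreading Supralaryngeal from /s/ onto /ɲ/ replaces those values with /s/'s: [−nasal], [−labial], [+anterior], [+strident], [+coronal], [−distributed], [−dorsal], [−lateral], [+continuant]. Features outside Supralaryngeal ([voice], [spread glottis], [constricted glottis]) stay as in /ɲ/.
The resulting bundle matches /z/ in the inventory; substituting it for /ɲ/ gives [ozse].

[ozse]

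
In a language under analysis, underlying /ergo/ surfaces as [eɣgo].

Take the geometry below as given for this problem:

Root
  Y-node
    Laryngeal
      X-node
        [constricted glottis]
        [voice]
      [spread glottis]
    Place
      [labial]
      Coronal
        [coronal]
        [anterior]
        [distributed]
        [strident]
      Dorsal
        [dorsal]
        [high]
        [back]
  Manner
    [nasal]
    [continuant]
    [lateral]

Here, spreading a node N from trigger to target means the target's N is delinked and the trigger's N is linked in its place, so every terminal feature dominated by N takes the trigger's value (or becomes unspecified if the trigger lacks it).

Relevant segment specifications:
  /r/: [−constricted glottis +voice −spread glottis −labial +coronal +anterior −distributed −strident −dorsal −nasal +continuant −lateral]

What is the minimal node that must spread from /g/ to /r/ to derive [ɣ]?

The alternation /r/ → [ɣ] changes [coronal], [anterior], [distributed], [strident], [dorsal], [high], [back] and nothing else.
Tracing each changed feature up the tree, the paths first meet at Place; any lower node misses at least one of them.
Spreading Place from /g/ overwrites each of those terminals with /g/'s values, yielding exactly [ɣ].
[continuant], a feature on which the two segments disagree outside Place, is unchanged — nothing dominating it spread, and Place is the minimal sufficient constituent.

Place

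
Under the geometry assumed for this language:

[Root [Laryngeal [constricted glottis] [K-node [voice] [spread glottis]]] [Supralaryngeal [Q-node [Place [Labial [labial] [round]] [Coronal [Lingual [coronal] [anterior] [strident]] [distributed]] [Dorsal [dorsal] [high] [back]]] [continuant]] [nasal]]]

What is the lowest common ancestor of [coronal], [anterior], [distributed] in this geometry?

[coronal]: Root ▹ Supralaryngeal ▹ Q-node ▹ Place ▹ Coronal ▹ Lingual ▹ [coronal].
[anterior]: Root ▹ Supralaryngeal ▹ Q-node ▹ Place ▹ Coronal ▹ Lingual ▹ [anterior].
[distributed]: Root ▹ Supralaryngeal ▹ Q-node ▹ Place ▹ Coronal ▹ [distributed].
The listed terminals split across distinct daughters of Coronal, so Coronal itself is the smallest node containing them all.

Coronal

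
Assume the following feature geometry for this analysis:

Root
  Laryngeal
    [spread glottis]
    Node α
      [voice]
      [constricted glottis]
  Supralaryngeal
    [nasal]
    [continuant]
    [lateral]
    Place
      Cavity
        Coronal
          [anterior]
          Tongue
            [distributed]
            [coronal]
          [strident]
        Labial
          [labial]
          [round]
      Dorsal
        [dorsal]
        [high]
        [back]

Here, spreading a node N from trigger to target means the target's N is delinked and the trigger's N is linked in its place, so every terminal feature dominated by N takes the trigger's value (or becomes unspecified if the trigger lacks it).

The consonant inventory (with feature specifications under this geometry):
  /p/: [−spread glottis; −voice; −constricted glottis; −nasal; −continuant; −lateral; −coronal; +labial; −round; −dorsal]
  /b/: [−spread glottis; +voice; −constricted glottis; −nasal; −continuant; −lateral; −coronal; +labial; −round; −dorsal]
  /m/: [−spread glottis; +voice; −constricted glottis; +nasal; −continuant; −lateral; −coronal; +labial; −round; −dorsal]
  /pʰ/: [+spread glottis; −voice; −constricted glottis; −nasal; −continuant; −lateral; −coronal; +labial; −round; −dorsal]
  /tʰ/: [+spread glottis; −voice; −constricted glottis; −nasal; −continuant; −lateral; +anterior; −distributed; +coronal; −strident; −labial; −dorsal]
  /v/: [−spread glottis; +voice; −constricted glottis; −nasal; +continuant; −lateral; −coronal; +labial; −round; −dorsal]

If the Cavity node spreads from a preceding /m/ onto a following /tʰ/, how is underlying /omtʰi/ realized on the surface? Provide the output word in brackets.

[ompʰi]

The Cavity node dominates the terminals [anterior], [distributed], [coronal], [strident], [labial], [round].
Spreading Cavity from /m/ onto /tʰ/ replaces those values with /m/'s: [−coronal], [+labial], [−round]. Features outside Cavity ([spread glottis], [voice], [constricted glottis], …) stay as in /tʰ/.
This feature bundle is that of [pʰ], so /omtʰi/ surfaces as [ompʰi].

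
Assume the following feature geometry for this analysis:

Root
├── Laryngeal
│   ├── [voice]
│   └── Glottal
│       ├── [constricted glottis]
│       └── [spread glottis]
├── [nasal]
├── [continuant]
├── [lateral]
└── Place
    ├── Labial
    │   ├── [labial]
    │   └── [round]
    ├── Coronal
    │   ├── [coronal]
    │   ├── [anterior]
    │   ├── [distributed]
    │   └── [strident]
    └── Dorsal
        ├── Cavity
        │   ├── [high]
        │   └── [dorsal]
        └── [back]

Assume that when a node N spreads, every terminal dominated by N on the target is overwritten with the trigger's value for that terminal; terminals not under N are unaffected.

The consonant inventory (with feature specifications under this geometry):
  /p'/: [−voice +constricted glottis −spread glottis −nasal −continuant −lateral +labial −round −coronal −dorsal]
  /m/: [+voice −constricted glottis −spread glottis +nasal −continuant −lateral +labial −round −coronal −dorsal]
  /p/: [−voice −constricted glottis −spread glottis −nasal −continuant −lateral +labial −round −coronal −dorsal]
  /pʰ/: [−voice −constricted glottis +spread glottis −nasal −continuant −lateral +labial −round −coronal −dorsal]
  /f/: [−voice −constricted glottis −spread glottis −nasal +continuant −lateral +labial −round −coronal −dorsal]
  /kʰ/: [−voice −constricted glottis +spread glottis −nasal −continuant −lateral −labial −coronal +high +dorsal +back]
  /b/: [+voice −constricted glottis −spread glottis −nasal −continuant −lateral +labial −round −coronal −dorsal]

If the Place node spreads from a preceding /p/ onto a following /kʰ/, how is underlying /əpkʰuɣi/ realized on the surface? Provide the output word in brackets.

[əppʰuɣi]

Terminals under Place in this geometry: [labial], [round], [coronal], [anterior], [distributed], [strident], [high], [dorsal], [back].
After delinking /kʰ/'s Place and linking /p/'s, the affected terminals become [+labial], [−round], [−coronal], [−dorsal]; [voice], [constricted glottis], [spread glottis], … (outside Place) are retained from /kʰ/.
The resulting bundle matches /pʰ/ in the inventory; substituting it for /kʰ/ gives [əppʰuɣi].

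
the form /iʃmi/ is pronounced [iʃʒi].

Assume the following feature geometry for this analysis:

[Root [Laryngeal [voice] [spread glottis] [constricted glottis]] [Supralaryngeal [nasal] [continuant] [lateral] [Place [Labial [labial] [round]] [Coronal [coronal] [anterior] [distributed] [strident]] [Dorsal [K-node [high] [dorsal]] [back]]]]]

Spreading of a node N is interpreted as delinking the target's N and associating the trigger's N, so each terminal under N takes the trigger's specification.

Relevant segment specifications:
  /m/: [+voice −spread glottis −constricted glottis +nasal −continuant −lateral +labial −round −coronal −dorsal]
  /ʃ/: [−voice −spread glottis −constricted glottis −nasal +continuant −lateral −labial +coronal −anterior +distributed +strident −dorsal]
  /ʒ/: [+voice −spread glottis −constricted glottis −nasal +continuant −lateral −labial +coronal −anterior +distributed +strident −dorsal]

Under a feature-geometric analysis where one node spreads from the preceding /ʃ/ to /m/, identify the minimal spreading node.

/m/ and [ʒ] differ in [nasal], [continuant], [labial], [round], [coronal], [anterior], [distributed], [strident]; every other specified feature is identical.
The smallest constituent containing every changed terminal is Supralaryngeal — each of its daughters lacks at least one of the affected features.
Delinking /m/'s Supralaryngeal and associating /ʃ/'s Supralaryngeal gives precisely the feature bundle of [ʒ].
Since [voice] is preserved even though /ʃ/ disagrees there, no node above Supralaryngeal spread.

Supralaryngeal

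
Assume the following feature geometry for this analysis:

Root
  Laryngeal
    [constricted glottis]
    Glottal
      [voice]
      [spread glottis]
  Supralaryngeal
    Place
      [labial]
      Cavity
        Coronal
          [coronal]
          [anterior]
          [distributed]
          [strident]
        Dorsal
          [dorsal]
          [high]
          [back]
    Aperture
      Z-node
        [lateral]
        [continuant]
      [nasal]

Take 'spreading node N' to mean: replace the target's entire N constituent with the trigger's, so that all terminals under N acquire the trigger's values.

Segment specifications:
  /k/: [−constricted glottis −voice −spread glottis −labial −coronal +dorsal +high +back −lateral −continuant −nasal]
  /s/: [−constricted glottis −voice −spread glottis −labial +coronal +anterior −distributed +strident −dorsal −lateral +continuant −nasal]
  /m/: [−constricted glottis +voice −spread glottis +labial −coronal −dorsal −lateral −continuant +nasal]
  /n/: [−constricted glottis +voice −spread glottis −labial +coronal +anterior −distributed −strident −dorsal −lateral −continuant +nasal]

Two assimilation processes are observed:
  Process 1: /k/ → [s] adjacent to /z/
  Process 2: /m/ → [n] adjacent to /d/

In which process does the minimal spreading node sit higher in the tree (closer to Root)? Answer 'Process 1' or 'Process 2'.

Process 1 alters [continuant], [coronal], [anterior], [distributed], [strident], [dorsal], [high], [back]; the lowest common ancestor is Supralaryngeal (depth 1 from Root).
Process 2: the features that change are [labial], [coronal], [anterior], [distributed], [strident]; the minimal node is Place (depth 2).
Supralaryngeal is closer to Root than Place, so Process 1 spreads the higher node.

Process 1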